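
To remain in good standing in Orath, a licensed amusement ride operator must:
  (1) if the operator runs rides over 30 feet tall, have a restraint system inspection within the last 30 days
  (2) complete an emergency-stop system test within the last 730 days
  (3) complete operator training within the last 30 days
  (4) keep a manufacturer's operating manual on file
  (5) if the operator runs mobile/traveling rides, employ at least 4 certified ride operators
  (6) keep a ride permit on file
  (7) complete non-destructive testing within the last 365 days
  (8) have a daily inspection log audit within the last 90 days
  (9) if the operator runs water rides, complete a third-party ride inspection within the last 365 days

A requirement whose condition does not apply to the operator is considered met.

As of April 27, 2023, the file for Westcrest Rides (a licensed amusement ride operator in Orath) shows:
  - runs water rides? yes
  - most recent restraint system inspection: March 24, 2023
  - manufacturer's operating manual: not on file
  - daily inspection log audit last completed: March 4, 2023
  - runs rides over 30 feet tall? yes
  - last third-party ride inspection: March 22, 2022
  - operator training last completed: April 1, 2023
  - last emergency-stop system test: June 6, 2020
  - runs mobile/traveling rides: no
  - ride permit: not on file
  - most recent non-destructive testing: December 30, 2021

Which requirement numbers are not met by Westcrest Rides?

1. condition 'runs rides over 30 feet tall' holds; restraint system inspection 34 days ago vs limit 30 → not met
2. emergency-stop system test 1055 days ago vs limit 730 → not met
3. operator training 26 days ago vs limit 30 → met
4. manufacturer's operating manual absent → not met
5. condition 'runs mobile/traveling rides' does not hold → requirement n/a → met
6. ride permit absent → not met
7. non-destructive testing 483 days ago vs limit 365 → not met
8. daily inspection log audit 54 days ago vs limit 90 → met
9. condition 'runs water rides' holds; third-party ride inspection 401 days ago vs limit 365 → not met
Not met: 1, 2, 4, 6, 7, 9

1, 2, 4, 6, 7, 9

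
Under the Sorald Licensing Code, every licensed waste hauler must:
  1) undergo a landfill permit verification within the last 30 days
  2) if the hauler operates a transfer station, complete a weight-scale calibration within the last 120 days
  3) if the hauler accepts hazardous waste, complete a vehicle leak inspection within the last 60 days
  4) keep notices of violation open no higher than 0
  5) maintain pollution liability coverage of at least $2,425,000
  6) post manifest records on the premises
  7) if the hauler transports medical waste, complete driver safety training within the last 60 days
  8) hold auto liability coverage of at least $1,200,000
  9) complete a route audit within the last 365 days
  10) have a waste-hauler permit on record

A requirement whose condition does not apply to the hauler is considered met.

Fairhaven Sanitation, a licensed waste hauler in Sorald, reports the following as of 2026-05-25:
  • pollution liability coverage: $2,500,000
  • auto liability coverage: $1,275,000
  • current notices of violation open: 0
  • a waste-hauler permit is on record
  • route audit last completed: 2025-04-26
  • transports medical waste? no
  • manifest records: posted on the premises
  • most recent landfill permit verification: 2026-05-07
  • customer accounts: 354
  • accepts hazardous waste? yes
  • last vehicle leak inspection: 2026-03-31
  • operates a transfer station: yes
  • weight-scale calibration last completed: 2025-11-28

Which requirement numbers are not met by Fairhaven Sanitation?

1. landfill permit verification 18 days ago vs limit 30 → met
2. condition 'operates a transfer station' holds; weight-scale calibration 178 days ago vs limit 120 → not met
3. condition 'accepts hazardous waste' holds; vehicle leak inspection 55 days ago vs limit 60 → met
4. notices of violation open 0 ≤ 0 → met
5. pollution liability coverage $2,500,000 ≥ $2,425,000 → met
6. manifest records present → met
7. condition 'transports medical waste' does not hold → requirement n/a → met
8. auto liability coverage $1,275,000 ≥ $1,200,000 → met
9. route audit 394 days ago vs limit 365 → not met
10. waste-hauler permit present → met
Not met: 2, 9

2, 9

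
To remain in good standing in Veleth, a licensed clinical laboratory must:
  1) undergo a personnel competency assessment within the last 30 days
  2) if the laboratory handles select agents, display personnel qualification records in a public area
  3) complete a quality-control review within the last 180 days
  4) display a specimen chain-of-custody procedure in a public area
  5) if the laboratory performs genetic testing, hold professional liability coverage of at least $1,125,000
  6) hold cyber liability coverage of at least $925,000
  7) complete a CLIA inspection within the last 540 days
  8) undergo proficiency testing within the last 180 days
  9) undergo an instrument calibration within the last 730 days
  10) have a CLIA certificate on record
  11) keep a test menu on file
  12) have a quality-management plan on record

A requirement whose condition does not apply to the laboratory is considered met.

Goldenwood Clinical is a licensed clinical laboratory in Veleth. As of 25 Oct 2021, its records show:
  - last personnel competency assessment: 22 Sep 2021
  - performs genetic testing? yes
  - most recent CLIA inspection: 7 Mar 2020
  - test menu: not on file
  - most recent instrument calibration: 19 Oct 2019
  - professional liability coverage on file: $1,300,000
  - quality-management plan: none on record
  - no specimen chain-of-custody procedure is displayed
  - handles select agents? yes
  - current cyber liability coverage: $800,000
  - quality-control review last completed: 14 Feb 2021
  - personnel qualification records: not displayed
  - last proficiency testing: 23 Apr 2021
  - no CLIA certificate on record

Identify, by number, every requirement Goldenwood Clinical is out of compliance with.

1, 2, 3, 4, 6, 7, 8, 9, 10, 11, 12

1. personnel competency assessment 33 days ago vs limit 30 → not met
2. condition 'handles select agents' holds; personnel qualification records absent → not met
3. quality-control review 253 days ago vs limit 180 → not met
4. specimen chain-of-custody procedure absent → not met
5. condition 'performs genetic testing' holds; professional liability coverage $1,300,000 ≥ $1,125,000 → met
6. cyber liability coverage $800,000 < $925,000 → not met
7. CLIA inspection 597 days ago vs limit 540 → not met
8. proficiency testing 185 days ago vs limit 180 → not met
9. instrument calibration 737 days ago vs limit 730 → not met
10. CLIA certificate absent → not met
11. test menu absent → not met
12. quality-management plan absent → not met
Not met: 1, 2, 3, 4, 6, 7, 8, 9, 10, 11, 12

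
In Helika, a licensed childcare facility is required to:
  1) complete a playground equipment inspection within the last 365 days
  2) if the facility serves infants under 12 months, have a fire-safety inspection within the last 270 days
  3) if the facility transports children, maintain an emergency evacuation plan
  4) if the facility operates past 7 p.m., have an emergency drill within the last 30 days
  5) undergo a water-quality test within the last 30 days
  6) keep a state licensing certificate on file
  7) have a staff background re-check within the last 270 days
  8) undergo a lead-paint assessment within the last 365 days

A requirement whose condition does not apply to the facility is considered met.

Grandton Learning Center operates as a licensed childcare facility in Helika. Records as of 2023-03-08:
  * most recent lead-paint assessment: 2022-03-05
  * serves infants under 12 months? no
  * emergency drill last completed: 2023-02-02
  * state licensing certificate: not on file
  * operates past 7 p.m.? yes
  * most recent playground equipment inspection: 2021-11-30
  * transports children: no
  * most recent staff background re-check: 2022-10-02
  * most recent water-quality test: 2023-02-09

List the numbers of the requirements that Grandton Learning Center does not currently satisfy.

1. playground equipment inspection 463 days ago vs limit 365 → not met
2. condition 'serves infants under 12 months' does not hold → requirement n/a → met
3. condition 'transports children' does not hold → requirement n/a → met
4. condition 'operates past 7 p.m.' holds; emergency drill 34 days ago vs limit 30 → not met
5. water-quality test 27 days ago vs limit 30 → met
6. state licensing certificate absent → not met
7. staff background re-check 157 days ago vs limit 270 → met
8. lead-paint assessment 368 days ago vs limit 365 → not met
Not met: 1, 4, 6, 8

1, 4, 6, 8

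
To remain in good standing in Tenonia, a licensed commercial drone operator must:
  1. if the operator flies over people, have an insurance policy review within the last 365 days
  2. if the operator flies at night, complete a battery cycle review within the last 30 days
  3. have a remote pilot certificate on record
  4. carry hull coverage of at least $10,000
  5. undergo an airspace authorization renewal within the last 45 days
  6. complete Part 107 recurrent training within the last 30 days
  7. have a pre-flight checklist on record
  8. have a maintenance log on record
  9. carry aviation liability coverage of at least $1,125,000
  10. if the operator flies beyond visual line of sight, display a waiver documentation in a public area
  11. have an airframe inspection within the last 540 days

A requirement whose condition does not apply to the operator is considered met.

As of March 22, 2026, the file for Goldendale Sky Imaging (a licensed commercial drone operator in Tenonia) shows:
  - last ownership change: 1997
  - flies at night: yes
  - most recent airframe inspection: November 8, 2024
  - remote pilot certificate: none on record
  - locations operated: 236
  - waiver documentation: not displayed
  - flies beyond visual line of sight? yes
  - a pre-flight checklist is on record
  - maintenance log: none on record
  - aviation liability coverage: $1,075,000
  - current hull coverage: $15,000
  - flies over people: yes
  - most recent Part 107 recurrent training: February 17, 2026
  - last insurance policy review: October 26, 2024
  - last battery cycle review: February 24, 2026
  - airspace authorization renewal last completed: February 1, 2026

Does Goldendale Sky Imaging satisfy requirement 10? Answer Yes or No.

10. condition 'flies beyond visual line of sight' holds; waiver documentation absent → not met

No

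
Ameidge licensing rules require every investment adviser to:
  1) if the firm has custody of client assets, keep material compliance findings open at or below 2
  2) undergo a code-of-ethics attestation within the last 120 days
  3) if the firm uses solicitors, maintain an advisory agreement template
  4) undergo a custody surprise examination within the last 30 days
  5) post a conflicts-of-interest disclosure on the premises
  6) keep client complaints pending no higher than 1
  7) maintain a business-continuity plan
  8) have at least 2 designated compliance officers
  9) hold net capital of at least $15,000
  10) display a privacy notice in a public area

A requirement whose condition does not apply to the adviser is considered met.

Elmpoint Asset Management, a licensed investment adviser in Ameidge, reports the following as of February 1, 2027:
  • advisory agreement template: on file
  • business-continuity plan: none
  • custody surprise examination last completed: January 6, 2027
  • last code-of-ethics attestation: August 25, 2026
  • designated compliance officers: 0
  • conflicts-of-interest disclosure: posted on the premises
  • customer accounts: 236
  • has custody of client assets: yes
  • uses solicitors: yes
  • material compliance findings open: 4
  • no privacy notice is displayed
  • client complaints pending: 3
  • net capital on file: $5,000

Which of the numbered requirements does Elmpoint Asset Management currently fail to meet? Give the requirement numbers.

1. condition 'has custody of client assets' holds; material compliance findings open 4 > 2 → not met
2. code-of-ethics attestation 160 days ago vs limit 120 → not met
3. condition 'uses solicitors' holds; advisory agreement template present → met
4. custody surprise examination 26 days ago vs limit 30 → met
5. conflicts-of-interest disclosure present → met
6. client complaints pending 3 > 1 → not met
7. business-continuity plan absent → not met
8. designated compliance officers 0 < 2 → not met
9. net capital $5,000 < $15,000 → not met
10. privacy notice absent → not met
Not met: 1, 2, 6, 7, 8, 9, 10

1, 2, 6, 7, 8, 9, 10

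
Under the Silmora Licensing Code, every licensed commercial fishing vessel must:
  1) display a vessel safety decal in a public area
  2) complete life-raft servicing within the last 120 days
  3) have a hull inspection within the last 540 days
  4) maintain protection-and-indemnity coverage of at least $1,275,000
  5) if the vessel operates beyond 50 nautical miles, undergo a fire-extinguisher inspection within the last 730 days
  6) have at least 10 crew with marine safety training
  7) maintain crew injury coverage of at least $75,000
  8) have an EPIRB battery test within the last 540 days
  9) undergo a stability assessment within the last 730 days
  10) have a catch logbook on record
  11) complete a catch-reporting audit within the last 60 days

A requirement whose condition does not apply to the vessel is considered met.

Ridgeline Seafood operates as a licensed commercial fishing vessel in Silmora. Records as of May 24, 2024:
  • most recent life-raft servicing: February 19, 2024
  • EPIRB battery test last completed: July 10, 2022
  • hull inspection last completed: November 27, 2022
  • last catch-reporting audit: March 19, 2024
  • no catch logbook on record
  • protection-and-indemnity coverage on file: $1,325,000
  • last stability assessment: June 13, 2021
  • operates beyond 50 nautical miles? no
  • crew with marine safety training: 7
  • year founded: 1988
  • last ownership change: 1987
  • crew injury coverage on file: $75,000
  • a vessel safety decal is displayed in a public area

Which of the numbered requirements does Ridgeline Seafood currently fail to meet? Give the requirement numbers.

3, 6, 8, 9, 10, 11

1. vessel safety decal present → met
2. life-raft servicing 95 days ago vs limit 120 → met
3. hull inspection 544 days ago vs limit 540 → not met
4. protection-and-indemnity coverage $1,325,000 ≥ $1,275,000 → met
5. condition 'operates beyond 50 nautical miles' does not hold → requirement n/a → met
6. crew with marine safety training 7 < 10 → not met
7. crew injury coverage $75,000 ≥ $75,000 → met
8. EPIRB battery test 684 days ago vs limit 540 → not met
9. stability assessment 1076 days ago vs limit 730 → not met
10. catch logbook absent → not met
11. catch-reporting audit 66 days ago vs limit 60 → not met
Not met: 3, 6, 8, 9, 10, 11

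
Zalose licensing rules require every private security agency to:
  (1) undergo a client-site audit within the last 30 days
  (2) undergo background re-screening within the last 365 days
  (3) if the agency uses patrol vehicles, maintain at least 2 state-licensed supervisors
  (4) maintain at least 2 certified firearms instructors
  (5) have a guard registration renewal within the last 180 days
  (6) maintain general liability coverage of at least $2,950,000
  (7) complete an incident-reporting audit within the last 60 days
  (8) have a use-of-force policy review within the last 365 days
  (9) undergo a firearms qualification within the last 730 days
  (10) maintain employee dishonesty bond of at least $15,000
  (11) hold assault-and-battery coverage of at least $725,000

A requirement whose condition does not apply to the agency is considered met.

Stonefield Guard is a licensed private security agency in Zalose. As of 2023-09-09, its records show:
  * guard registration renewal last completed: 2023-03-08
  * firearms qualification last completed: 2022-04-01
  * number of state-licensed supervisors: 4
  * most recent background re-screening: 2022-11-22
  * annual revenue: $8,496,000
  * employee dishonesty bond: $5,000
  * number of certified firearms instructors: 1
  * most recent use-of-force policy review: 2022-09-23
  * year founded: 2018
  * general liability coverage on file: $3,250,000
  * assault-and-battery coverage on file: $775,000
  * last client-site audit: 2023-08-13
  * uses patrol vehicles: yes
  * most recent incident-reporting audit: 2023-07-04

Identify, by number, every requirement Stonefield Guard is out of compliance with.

1. client-site audit 27 days ago vs limit 30 → met
2. background re-screening 291 days ago vs limit 365 → met
3. condition 'uses patrol vehicles' holds; state-licensed supervisors 4 ≥ 2 → met
4. certified firearms instructors 1 < 2 → not met
5. guard registration renewal 185 days ago vs limit 180 → not met
6. general liability coverage $3,250,000 ≥ $2,950,000 → met
7. incident-reporting audit 67 days ago vs limit 60 → not met
8. use-of-force policy review 351 days ago vs limit 365 → met
9. firearms qualification 526 days ago vs limit 730 → met
10. employee dishonesty bond $5,000 < $15,000 → not met
11. assault-and-battery coverage $775,000 ≥ $725,000 → met
Not met: 4, 5, 7, 10

4, 5, 7, 10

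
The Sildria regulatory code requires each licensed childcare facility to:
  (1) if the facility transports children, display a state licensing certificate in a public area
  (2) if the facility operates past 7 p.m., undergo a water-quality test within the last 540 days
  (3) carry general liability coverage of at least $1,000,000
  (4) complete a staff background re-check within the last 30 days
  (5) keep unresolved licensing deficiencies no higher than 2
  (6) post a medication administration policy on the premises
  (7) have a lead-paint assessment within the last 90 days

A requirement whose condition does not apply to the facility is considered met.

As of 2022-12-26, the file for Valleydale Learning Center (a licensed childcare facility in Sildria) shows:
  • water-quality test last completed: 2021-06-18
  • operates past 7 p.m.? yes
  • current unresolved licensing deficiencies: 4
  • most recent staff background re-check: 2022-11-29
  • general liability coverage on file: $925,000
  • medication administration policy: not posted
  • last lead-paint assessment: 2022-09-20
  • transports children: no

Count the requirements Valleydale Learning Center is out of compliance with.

5

1. condition 'transports children' does not hold → requirement n/a → met
2. condition 'operates past 7 p.m.' holds; water-quality test 556 days ago vs limit 540 → not met
3. general liability coverage $925,000 < $1,000,000 → not met
4. staff background re-check 27 days ago vs limit 30 → met
5. unresolved licensing deficiencies 4 > 2 → not met
6. medication administration policy absent → not met
7. lead-paint assessment 97 days ago vs limit 90 → not met
Not met: 5 of 7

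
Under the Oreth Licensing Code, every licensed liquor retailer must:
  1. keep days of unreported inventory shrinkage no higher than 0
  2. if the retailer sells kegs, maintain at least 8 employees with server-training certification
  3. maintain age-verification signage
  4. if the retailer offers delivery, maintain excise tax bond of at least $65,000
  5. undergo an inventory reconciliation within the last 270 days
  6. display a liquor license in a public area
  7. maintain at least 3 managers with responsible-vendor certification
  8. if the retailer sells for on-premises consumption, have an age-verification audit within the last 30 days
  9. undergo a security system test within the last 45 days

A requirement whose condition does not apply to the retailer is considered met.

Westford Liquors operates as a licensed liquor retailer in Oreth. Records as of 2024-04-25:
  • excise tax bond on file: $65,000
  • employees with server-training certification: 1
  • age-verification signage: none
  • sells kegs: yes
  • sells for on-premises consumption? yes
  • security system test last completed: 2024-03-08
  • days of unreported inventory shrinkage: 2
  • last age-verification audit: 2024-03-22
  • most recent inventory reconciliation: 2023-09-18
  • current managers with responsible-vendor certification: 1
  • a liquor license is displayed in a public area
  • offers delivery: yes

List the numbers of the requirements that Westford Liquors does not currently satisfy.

1. days of unreported inventory shrinkage 2 > 0 → not met
2. condition 'sells kegs' holds; employees with server-training certification 1 < 8 → not met
3. age-verification signage absent → not met
4. condition 'offers delivery' holds; excise tax bond $65,000 ≥ $65,000 → met
5. inventory reconciliation 220 days ago vs limit 270 → met
6. liquor license present → met
7. managers with responsible-vendor certification 1 < 3 → not met
8. condition 'sells for on-premises consumption' holds; age-verification audit 34 days ago vs limit 30 → not met
9. security system test 48 days ago vs limit 45 → not met
Not met: 1, 2, 3, 7, 8, 9

1, 2, 3, 7, 8, 9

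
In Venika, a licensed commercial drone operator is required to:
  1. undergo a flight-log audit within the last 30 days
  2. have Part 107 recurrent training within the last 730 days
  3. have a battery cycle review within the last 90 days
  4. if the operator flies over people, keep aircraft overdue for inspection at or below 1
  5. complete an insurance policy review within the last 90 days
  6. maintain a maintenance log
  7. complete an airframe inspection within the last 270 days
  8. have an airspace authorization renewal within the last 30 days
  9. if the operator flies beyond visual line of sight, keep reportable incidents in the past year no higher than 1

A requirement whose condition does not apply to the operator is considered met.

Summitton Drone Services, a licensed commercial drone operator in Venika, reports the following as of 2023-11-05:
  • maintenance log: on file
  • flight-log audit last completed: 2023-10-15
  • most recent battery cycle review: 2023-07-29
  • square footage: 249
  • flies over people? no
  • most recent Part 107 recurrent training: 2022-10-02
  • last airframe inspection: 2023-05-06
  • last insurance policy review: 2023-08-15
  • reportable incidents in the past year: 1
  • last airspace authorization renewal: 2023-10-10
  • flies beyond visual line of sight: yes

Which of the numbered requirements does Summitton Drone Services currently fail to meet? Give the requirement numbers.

1. flight-log audit 21 days ago vs limit 30 → met
2. Part 107 recurrent training 399 days ago vs limit 730 → met
3. battery cycle review 99 days ago vs limit 90 → not met
4. condition 'flies over people' does not hold → requirement n/a → met
5. insurance policy review 82 days ago vs limit 90 → met
6. maintenance log present → met
7. airframe inspection 183 days ago vs limit 270 → met
8. airspace authorization renewal 26 days ago vs limit 30 → met
9. condition 'flies beyond visual line of sight' holds; reportable incidents in the past year 1 ≤ 1 → met
Not met: 3

3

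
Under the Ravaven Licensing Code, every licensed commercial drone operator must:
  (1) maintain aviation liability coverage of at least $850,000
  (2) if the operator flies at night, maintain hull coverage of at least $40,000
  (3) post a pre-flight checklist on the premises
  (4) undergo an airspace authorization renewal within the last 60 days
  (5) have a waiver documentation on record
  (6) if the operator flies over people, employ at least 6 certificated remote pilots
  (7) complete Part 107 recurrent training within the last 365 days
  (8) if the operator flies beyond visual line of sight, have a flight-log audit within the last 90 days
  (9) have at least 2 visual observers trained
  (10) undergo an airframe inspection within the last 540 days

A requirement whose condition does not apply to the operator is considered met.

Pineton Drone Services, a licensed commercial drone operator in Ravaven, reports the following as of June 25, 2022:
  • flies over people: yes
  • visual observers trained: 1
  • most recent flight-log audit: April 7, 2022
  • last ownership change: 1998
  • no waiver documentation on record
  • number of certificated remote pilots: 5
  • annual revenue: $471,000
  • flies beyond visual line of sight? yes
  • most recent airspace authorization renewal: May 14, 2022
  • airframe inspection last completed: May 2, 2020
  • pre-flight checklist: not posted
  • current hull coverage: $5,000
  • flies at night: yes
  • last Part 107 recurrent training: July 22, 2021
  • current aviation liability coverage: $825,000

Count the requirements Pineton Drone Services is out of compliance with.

7

1. aviation liability coverage $825,000 < $850,000 → not met
2. condition 'flies at night' holds; hull coverage $5,000 < $40,000 → not met
3. pre-flight checklist absent → not met
4. airspace authorization renewal 42 days ago vs limit 60 → met
5. waiver documentation absent → not met
6. condition 'flies over people' holds; certificated remote pilots 5 < 6 → not met
7. Part 107 recurrent training 338 days ago vs limit 365 → met
8. condition 'flies beyond visual line of sight' holds; flight-log audit 79 days ago vs limit 90 → met
9. visual observers trained 1 < 2 → not met
10. airframe inspection 784 days ago vs limit 540 → not met
Not met: 7 of 10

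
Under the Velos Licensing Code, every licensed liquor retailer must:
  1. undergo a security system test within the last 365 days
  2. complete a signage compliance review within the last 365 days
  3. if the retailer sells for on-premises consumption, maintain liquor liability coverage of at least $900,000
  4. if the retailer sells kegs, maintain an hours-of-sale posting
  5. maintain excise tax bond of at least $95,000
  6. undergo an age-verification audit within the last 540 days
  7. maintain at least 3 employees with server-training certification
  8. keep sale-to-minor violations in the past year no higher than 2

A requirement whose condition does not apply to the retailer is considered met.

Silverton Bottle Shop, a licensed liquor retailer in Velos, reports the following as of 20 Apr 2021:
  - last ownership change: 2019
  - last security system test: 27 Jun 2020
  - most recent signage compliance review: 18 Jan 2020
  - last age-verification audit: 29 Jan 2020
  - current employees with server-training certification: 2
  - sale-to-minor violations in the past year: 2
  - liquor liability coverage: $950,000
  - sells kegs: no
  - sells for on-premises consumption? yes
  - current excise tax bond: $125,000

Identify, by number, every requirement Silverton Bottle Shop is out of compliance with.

1. security system test 297 days ago vs limit 365 → met
2. signage compliance review 458 days ago vs limit 365 → not met
3. condition 'sells for on-premises consumption' holds; liquor liability coverage $950,000 ≥ $900,000 → met
4. condition 'sells kegs' does not hold → requirement n/a → met
5. excise tax bond $125,000 ≥ $95,000 → met
6. age-verification audit 447 days ago vs limit 540 → met
7. employees with server-training certification 2 < 3 → not met
8. sale-to-minor violations in the past year 2 ≤ 2 → met
Not met: 2, 7

2, 7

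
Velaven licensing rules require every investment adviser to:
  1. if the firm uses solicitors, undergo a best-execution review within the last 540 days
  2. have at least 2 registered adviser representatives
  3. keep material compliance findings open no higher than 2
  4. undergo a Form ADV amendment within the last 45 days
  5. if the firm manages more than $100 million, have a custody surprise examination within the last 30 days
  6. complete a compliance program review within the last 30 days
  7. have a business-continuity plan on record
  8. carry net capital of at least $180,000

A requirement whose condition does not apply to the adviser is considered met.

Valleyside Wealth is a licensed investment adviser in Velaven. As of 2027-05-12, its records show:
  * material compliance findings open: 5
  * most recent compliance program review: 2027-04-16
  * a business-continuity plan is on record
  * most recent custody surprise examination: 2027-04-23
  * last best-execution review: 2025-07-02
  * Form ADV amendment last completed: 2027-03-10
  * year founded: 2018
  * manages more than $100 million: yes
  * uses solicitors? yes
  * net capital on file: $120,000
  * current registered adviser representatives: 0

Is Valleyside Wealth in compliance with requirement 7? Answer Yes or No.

Yes

7. business-continuity plan present → met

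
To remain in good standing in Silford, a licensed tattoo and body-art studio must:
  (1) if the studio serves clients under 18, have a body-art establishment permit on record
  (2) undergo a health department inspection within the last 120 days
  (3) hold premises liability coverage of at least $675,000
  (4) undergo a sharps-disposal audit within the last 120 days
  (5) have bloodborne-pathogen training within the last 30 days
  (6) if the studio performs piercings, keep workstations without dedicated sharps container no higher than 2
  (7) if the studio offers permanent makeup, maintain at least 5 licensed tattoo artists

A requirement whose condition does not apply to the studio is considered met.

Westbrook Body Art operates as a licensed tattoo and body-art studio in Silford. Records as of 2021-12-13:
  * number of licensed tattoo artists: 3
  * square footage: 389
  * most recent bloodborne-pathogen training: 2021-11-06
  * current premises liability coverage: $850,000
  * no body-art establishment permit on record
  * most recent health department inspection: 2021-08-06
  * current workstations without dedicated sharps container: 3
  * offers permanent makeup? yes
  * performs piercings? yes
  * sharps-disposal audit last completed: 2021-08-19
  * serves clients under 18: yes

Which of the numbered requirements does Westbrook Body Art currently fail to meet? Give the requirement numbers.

1, 2, 5, 6, 7

1. condition 'serves clients under 18' holds; body-art establishment permit absent → not met
2. health department inspection 129 days ago vs limit 120 → not met
3. premises liability coverage $850,000 ≥ $675,000 → met
4. sharps-disposal audit 116 days ago vs limit 120 → met
5. bloodborne-pathogen training 37 days ago vs limit 30 → not met
6. condition 'performs piercings' holds; workstations without dedicated sharps container 3 > 2 → not met
7. condition 'offers permanent makeup' holds; licensed tattoo artists 3 < 5 → not met
Not met: 1, 2, 5, 6, 7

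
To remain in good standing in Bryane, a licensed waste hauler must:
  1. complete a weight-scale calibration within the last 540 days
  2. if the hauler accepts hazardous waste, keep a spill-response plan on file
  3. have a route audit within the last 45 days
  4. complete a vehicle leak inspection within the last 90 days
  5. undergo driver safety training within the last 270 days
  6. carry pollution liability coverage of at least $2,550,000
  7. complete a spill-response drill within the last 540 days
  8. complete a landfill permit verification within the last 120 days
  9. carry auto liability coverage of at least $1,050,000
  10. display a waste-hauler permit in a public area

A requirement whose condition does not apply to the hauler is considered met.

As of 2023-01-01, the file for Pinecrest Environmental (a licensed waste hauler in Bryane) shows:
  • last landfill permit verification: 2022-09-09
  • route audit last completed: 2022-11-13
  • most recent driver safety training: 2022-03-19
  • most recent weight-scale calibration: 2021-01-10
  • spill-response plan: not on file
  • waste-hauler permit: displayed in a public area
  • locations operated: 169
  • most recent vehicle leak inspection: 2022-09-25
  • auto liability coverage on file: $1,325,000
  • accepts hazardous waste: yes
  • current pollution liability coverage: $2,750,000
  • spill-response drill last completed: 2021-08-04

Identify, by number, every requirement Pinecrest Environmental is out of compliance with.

1, 2, 3, 4, 5

1. weight-scale calibration 721 days ago vs limit 540 → not met
2. condition 'accepts hazardous waste' holds; spill-response plan absent → not met
3. route audit 49 days ago vs limit 45 → not met
4. vehicle leak inspection 98 days ago vs limit 90 → not met
5. driver safety training 288 days ago vs limit 270 → not met
6. pollution liability coverage $2,750,000 ≥ $2,550,000 → met
7. spill-response drill 515 days ago vs limit 540 → met
8. landfill permit verification 114 days ago vs limit 120 → met
9. auto liability coverage $1,325,000 ≥ $1,050,000 → met
10. waste-hauler permit present → met
Not met: 1, 2, 3, 4, 5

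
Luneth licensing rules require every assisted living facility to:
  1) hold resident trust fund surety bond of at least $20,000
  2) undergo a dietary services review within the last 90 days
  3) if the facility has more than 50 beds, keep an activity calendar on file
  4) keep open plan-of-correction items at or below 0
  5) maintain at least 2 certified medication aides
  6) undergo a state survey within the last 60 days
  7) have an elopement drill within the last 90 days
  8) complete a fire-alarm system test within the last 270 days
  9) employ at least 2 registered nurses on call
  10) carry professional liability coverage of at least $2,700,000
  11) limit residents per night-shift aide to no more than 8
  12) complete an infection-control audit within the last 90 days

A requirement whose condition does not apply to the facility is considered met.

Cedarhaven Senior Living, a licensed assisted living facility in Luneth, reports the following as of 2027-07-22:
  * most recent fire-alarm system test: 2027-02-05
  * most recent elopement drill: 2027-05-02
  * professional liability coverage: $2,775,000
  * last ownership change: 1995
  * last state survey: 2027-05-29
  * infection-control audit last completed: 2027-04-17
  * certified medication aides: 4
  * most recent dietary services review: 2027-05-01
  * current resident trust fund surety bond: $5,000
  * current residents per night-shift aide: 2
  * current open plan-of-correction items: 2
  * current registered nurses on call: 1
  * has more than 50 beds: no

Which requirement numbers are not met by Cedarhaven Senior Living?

1, 4, 9, 12

1. resident trust fund surety bond $5,000 < $20,000 → not met
2. dietary services review 82 days ago vs limit 90 → met
3. condition 'has more than 50 beds' does not hold → requirement n/a → met
4. open plan-of-correction items 2 > 0 → not met
5. certified medication aides 4 ≥ 2 → met
6. state survey 54 days ago vs limit 60 → met
7. elopement drill 81 days ago vs limit 90 → met
8. fire-alarm system test 167 days ago vs limit 270 → met
9. registered nurses on call 1 < 2 → not met
10. professional liability coverage $2,775,000 ≥ $2,700,000 → met
11. residents per night-shift aide 2 ≤ 8 → met
12. infection-control audit 96 days ago vs limit 90 → not met
Not met: 1, 4, 9, 12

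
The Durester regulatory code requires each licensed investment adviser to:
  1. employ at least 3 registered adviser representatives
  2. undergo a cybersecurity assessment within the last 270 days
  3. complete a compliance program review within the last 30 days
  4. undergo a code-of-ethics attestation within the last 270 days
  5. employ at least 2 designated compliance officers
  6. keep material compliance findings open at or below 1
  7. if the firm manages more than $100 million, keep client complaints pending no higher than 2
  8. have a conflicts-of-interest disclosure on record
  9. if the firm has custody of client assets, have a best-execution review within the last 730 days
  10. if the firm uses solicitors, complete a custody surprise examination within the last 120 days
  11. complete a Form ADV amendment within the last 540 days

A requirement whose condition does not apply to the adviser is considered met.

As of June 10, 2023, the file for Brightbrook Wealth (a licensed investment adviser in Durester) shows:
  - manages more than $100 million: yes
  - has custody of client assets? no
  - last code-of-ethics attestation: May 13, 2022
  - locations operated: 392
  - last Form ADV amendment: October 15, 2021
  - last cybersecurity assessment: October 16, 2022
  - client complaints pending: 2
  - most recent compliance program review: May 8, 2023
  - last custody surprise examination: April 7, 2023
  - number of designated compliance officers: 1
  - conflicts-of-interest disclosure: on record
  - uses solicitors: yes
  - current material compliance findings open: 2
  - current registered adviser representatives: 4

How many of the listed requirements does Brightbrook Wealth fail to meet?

1. registered adviser representatives 4 ≥ 3 → met
2. cybersecurity assessment 237 days ago vs limit 270 → met
3. compliance program review 33 days ago vs limit 30 → not met
4. code-of-ethics attestation 393 days ago vs limit 270 → not met
5. designated compliance officers 1 < 2 → not met
6. material compliance findings open 2 > 1 → not met
7. condition 'manages more than $100 million' holds; client complaints pending 2 ≤ 2 → met
8. conflicts-of-interest disclosure present → met
9. condition 'has custody of client assets' does not hold → requirement n/a → met
10. condition 'uses solicitors' holds; custody surprise examination 64 days ago vs limit 120 → met
11. Form ADV amendment 603 days ago vs limit 540 → not met
Not met: 5 of 11

5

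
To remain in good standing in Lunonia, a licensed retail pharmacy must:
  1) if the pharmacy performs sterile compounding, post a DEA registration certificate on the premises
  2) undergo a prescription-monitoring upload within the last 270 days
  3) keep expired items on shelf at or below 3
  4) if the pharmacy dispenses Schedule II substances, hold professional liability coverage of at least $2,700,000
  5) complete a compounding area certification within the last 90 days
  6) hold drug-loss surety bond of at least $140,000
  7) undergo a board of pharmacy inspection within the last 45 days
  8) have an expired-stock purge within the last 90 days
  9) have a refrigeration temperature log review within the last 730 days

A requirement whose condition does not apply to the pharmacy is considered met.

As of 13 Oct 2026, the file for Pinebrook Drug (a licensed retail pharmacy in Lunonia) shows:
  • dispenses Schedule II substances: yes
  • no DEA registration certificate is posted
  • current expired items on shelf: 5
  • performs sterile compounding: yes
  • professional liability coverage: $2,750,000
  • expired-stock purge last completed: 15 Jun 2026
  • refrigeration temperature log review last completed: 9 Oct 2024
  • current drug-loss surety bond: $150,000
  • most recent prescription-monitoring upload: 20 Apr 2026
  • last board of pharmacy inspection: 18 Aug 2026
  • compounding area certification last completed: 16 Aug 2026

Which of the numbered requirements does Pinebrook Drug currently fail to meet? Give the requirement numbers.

1. condition 'performs sterile compounding' holds; DEA registration certificate absent → not met
2. prescription-monitoring upload 176 days ago vs limit 270 → met
3. expired items on shelf 5 > 3 → not met
4. condition 'dispenses Schedule II substances' holds; professional liability coverage $2,750,000 ≥ $2,700,000 → met
5. compounding area certification 58 days ago vs limit 90 → met
6. drug-loss surety bond $150,000 ≥ $140,000 → met
7. board of pharmacy inspection 56 days ago vs limit 45 → not met
8. expired-stock purge 120 days ago vs limit 90 → not met
9. refrigeration temperature log review 734 days ago vs limit 730 → not met
Not met: 1, 3, 7, 8, 9

1, 3, 7, 8, 9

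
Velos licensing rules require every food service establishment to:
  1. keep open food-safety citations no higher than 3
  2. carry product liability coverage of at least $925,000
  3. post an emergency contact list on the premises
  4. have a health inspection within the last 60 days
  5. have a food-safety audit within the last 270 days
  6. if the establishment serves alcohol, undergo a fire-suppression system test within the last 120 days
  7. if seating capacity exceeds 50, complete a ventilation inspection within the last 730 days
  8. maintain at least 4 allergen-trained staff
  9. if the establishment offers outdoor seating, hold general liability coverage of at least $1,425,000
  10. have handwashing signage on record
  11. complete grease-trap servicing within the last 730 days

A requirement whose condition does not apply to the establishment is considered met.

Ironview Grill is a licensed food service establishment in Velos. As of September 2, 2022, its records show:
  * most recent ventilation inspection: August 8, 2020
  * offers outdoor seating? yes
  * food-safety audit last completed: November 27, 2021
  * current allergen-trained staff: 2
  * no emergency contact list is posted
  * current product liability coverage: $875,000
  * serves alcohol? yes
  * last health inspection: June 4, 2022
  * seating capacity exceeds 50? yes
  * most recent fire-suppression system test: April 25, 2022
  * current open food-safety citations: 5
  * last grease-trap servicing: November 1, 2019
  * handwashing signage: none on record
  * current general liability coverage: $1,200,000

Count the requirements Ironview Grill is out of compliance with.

11

1. open food-safety citations 5 > 3 → not met
2. product liability coverage $875,000 < $925,000 → not met
3. emergency contact list absent → not met
4. health inspection 90 days ago vs limit 60 → not met
5. food-safety audit 279 days ago vs limit 270 → not met
6. condition 'serves alcohol' holds; fire-suppression system test 130 days ago vs limit 120 → not met
7. condition 'seating capacity exceeds 50' holds; ventilation inspection 755 days ago vs limit 730 → not met
8. allergen-trained staff 2 < 4 → not met
9. condition 'offers outdoor seating' holds; general liability coverage $1,200,000 < $1,425,000 → not met
10. handwashing signage absent → not met
11. grease-trap servicing 1036 days ago vs limit 730 → not met
Not met: 11 of 11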